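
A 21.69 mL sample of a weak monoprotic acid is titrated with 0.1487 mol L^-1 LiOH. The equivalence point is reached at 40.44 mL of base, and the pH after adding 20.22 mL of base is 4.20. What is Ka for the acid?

20.22 mL is half of the equivalence volume, so this is the half-equivalence point where [HA] = [A^-].
At half-equivalence pH = pKa, so pKa = 4.20.
Ka = 10^(-4.20) = 6.3 x 10^-5.

6.3 x 10^-5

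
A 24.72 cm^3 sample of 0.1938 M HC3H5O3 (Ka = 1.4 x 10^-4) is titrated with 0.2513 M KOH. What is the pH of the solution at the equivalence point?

n(HC3H5O3) = 0.1938 x 0.02472 = 0.004791 mol; V(KOH) at equivalence = 0.004791/0.2513 = 0.01906 L.
At equivalence all the acid is converted to C3H5O3-; total volume = 0.02472 + 0.01906 = 0.04378 L, so [C3H5O3-] = 0.004791/0.04378 = 0.1094 M.
Kb = Kw/Ka = 1.0e-14 / 1.4 x 10^-4 = 7.14e-11.
[OH^-] = sqrt(Kb x [C3H5O3-]) = sqrt(7.14e-11 x 0.1094) = 2.80e-6 M.
pOH = 5.55, so pH = 14.00 - 5.55 = 8.45.

8.45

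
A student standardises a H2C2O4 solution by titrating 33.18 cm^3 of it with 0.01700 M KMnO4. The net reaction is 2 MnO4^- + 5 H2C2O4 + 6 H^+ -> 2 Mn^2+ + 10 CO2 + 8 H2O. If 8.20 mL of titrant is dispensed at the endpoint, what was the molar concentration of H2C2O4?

0.0105 M

n(KMnO4) = 0.01700 x 0.008200 = 0.0001394 mol.
From the balanced equation, 2 mol KMnO4 reacts with 5 mol H2C2O4, so n(H2C2O4) = 0.0001394 x 5/2 = 0.0003485 mol.
[H2C2O4] = 0.0003485 / 0.03318 L = 0.0105 M.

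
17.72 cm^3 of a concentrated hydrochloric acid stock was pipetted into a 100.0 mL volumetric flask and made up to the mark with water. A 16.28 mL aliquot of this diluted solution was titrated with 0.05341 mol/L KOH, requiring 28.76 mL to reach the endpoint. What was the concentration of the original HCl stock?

n(KOH) = 0.05341 x 0.02876 = 0.001536 mol.
n(HCl) in the aliquot = 0.001536 mol.
[diluted HCl] = 0.001536 / 0.01628 = 0.09435 M.
Dilution factor = 100.0/17.72 = 5.643, so [stock] = 0.09435 x 5.643 = 0.532 M.

0.532 M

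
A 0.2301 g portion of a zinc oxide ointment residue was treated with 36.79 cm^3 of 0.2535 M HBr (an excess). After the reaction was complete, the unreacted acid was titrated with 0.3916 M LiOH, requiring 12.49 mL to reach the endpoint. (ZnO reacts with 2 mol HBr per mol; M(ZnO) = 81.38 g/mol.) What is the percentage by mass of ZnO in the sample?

Total n(HBr) added = 0.2535 x 0.03679 = 0.009326 mol.
n(LiOH) used = 0.3916 x 0.01249 = 0.004891 mol, which equals the excess n(HBr).
So n(HBr) consumed by the sample = 0.009326 - 0.004891 = 0.004435 mol.
n(ZnO) = 0.004435 / 2 = 0.002218 mol.
mass ZnO = 0.002218 x 81.38 = 0.1805 g, so %ZnO = 0.1805/0.2301 x 100 = 78.4%.

78.4%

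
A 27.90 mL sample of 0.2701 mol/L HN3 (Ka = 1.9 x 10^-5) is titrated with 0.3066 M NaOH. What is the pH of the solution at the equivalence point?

8.94

n(HN3) = 0.2701 x 0.02790 = 0.007536 mol; V(NaOH) at equivalence = 0.007536/0.3066 = 0.02458 L.
At equivalence all the acid is converted to N3-; total volume = 0.02790 + 0.02458 = 0.05248 L, so [N3-] = 0.007536/0.05248 = 0.1436 M.
Kb = Kw/Ka = 1.0e-14 / 1.9 x 10^-5 = 5.26e-10.
[OH^-] = sqrt(Kb x [N3-]) = sqrt(5.26e-10 x 0.1436) = 8.69e-6 M.
pOH = 5.06, so pH = 14.00 - 5.06 = 8.94.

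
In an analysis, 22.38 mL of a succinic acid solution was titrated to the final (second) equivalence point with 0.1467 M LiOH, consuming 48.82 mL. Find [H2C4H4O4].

n(LiOH) = 0.1467 x 0.04882 = 0.007162 mol.
At the final (second) equivalence point, 2 mol OH^- react per mol H2C4H4O4, so n(H2C4H4O4) = 0.007162 / 2 = 0.003581 mol.
[H2C4H4O4] = 0.003581 / 0.02238 L = 0.160 M.

0.160 M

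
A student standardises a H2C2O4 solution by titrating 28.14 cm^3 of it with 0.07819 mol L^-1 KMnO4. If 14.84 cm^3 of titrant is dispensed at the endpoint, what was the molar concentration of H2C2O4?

n(KMnO4) = 0.07819 x 0.01484 = 0.001160 mol.
From the balanced equation, 2 mol KMnO4 reacts with 5 mol H2C2O4, so n(H2C2O4) = 0.001160 x 5/2 = 0.002901 mol.
[H2C2O4] = 0.002901 / 0.02814 L = 0.103 M.

0.103 M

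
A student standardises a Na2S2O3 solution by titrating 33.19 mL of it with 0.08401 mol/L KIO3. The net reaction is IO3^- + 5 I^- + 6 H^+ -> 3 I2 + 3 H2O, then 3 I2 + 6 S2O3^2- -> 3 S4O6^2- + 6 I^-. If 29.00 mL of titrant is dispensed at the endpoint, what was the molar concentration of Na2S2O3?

0.440 M

n(KIO3) = 0.08401 x 0.02900 = 0.002436 mol.
From the balanced equation, 1 mol KIO3 reacts with 6 mol Na2S2O3, so n(Na2S2O3) = 0.002436 x 6/1 = 0.01462 mol.
[Na2S2O3] = 0.01462 / 0.03319 L = 0.440 M.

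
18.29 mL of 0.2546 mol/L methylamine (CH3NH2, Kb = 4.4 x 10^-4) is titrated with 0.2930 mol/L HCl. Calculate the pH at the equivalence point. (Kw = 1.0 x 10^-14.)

n(CH3NH2) = 0.2546 x 0.01829 = 0.004657 mol; V(HCl) at equivalence = 0.004657/0.2930 = 0.01589 L.
At equivalence the base is fully converted to CH3NH3+; total volume = 0.03418 L, so [CH3NH3+] = 0.004657/0.03418 = 0.1362 M.
Ka(CH3NH3+) = Kw/Kb = 1.0e-14 / 4.4 x 10^-4 = 2.27e-11.
[H^+] = sqrt(Ka x [CH3NH3+]) = sqrt(2.27e-11 x 0.1362) = 1.76e-6 M.
pH = -log(1.76e-6) = 5.75.

5.75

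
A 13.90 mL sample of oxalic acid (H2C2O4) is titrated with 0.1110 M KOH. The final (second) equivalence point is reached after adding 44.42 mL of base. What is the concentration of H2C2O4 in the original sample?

0.177 M

n(KOH) = 0.1110 x 0.04442 = 0.004931 mol.
At the final (second) equivalence point, 2 mol OH^- react per mol H2C2O4, so n(H2C2O4) = 0.004931 / 2 = 0.002465 mol.
[H2C2O4] = 0.002465 / 0.01390 L = 0.177 M.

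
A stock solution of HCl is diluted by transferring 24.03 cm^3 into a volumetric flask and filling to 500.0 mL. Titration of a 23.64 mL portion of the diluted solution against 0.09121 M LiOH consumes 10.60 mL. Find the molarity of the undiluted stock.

n(LiOH) = 0.09121 x 0.01060 = 0.0009668 mol.
n(HCl) in the aliquot = 0.0009668 mol.
[diluted HCl] = 0.0009668 / 0.02364 = 0.04090 M.
Dilution factor = 500.0/24.03 = 20.81, so [stock] = 0.04090 x 20.81 = 0.851 M.

0.851 M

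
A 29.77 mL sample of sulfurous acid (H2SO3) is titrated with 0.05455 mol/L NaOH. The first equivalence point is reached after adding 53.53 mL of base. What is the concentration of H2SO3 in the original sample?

0.0981 M

n(NaOH) = 0.05455 x 0.05353 = 0.002920 mol.
At the first equivalence point, 1 mol OH^- react per mol H2SO3, so n(H2SO3) = 0.002920 / 1 = 0.002920 mol.
[H2SO3] = 0.002920 / 0.02977 L = 0.0981 M.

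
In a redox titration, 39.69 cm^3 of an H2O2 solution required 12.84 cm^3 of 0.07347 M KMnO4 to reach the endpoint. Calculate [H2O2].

n(KMnO4) = 0.07347 x 0.01284 = 0.0009434 mol.
From the balanced equation, 2 mol KMnO4 reacts with 5 mol H2O2, so n(H2O2) = 0.0009434 x 5/2 = 0.002358 mol.
[H2O2] = 0.002358 / 0.03969 L = 0.0594 M.

0.0594 M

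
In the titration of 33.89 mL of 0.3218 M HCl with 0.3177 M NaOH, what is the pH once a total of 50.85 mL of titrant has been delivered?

12.79

n(acid) = 0.3218 x 0.03389 = 0.01091 mol; n(NaOH) added = 0.3177 x 0.05085 = 0.01616 mol.
Base is in excess by 0.01616 - 0.01091 = 0.005249 mol in a total volume of 0.08474 L.
[OH^-] = 0.005249/0.08474 = 0.06195 M, so pOH = 1.21 and pH = 14.00 - 1.21 = 12.79.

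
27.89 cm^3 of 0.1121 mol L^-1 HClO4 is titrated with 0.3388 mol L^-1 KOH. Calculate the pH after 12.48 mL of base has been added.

12.44

n(acid) = 0.1121 x 0.02789 = 0.003126 mol; n(KOH) added = 0.3388 x 0.01248 = 0.004228 mol.
Base is in excess by 0.004228 - 0.003126 = 0.001102 mol in a total volume of 0.04037 L.
[OH^-] = 0.001102/0.04037 = 0.02729 M, so pOH = 1.56 and pH = 14.00 - 1.56 = 12.44.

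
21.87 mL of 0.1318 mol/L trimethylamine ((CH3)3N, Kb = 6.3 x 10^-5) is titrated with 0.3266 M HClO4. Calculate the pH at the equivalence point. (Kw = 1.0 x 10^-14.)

n((CH3)3N) = 0.1318 x 0.02187 = 0.002882 mol; V(HClO4) at equivalence = 0.002882/0.3266 = 0.008826 L.
At equivalence the base is fully converted to (CH3)3NH+; total volume = 0.03070 L, so [(CH3)3NH+] = 0.002882/0.03070 = 0.09390 M.
Ka((CH3)3NH+) = Kw/Kb = 1.0e-14 / 6.3 x 10^-5 = 1.59e-10.
[H^+] = sqrt(Ka x [(CH3)3NH+]) = sqrt(1.59e-10 x 0.09390) = 3.86e-6 M.
pH = -log(3.86e-6) = 5.41.

5.41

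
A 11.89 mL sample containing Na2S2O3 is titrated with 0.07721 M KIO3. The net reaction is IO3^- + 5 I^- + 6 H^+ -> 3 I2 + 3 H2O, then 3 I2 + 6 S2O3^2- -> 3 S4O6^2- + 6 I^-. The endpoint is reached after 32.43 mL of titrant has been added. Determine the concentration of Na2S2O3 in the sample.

1.26 M

n(KIO3) = 0.07721 x 0.03243 = 0.002504 mol.
From the balanced equation, 1 mol KIO3 reacts with 6 mol Na2S2O3, so n(Na2S2O3) = 0.002504 x 6/1 = 0.01502 mol.
[Na2S2O3] = 0.01502 / 0.01189 L = 1.26 M.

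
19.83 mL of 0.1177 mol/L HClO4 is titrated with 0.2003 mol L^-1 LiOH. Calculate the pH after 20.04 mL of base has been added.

12.62

n(acid) = 0.1177 x 0.01983 = 0.002334 mol; n(LiOH) added = 0.2003 x 0.02004 = 0.004014 mol.
Base is in excess by 0.004014 - 0.002334 = 0.001680 mol in a total volume of 0.03987 L.
[OH^-] = 0.001680/0.03987 = 0.04214 M, so pOH = 1.38 and pH = 14.00 - 1.38 = 12.62.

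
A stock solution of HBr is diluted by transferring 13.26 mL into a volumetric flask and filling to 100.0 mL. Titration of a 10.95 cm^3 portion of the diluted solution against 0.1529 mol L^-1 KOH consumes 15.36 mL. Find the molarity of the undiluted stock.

n(KOH) = 0.1529 x 0.01536 = 0.002349 mol.
n(HBr) in the aliquot = 0.002349 mol.
[diluted HBr] = 0.002349 / 0.01095 = 0.2145 M.
Dilution factor = 100.0/13.26 = 7.541, so [stock] = 0.2145 x 7.541 = 1.62 M.

1.62 M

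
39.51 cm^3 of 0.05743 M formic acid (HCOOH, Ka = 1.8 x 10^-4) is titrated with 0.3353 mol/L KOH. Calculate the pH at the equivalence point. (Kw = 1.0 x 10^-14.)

8.22

n(HCOOH) = 0.05743 x 0.03951 = 0.002269 mol; V(KOH) at equivalence = 0.002269/0.3353 = 0.006767 L.
At equivalence all the acid is converted to HCOO-; total volume = 0.03951 + 0.006767 = 0.04628 L, so [HCOO-] = 0.002269/0.04628 = 0.04903 M.
Kb = Kw/Ka = 1.0e-14 / 1.8 x 10^-4 = 5.56e-11.
[OH^-] = sqrt(Kb x [HCOO-]) = sqrt(5.56e-11 x 0.04903) = 1.65e-6 M.
pOH = 5.78, so pH = 14.00 - 5.78 = 8.22.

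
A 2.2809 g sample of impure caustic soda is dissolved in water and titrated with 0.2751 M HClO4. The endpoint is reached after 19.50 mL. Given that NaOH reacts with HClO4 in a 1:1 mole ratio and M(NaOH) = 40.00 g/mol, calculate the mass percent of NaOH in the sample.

n(HClO4) = 0.2751 x 0.01950 = 0.005364 mol.
n(NaOH) = 0.005364 / 1 = 0.005364 mol.
mass of NaOH = 0.005364 x 40.00 = 0.2146 g.
% purity = 0.2146 / 2.2809 x 100 = 9.41%.

9.41%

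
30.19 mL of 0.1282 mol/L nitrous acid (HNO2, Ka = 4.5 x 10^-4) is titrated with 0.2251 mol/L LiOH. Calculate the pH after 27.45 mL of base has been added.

n(acid) = 0.1282 x 0.03019 = 0.003870 mol; n(LiOH) added = 0.2251 x 0.02745 = 0.006179 mol.
Base is in excess by 0.006179 - 0.003870 = 0.002309 mol in a total volume of 0.05764 L.
[OH^-] = 0.002309/0.05764 = 0.04005 M, so pOH = 1.40 and pH = 14.00 - 1.40 = 12.60.

12.60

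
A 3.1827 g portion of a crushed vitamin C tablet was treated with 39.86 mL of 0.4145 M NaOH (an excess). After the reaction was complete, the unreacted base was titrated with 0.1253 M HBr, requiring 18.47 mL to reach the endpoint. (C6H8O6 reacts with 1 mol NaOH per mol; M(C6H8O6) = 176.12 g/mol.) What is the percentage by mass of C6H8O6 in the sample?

78.6%

Total n(NaOH) added = 0.4145 x 0.03986 = 0.01652 mol.
n(HBr) used = 0.1253 x 0.01847 = 0.002314 mol, which equals the excess n(NaOH).
So n(NaOH) consumed by the sample = 0.01652 - 0.002314 = 0.01421 mol.
n(C6H8O6) = 0.01421 / 1 = 0.01421 mol.
mass C6H8O6 = 0.01421 x 176.12 = 2.502 g, so %C6H8O6 = 2.502/3.1827 x 100 = 78.6%.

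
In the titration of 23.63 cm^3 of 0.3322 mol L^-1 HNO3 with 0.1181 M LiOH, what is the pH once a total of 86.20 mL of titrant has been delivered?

n(acid) = 0.3322 x 0.02363 = 0.007850 mol; n(LiOH) added = 0.1181 x 0.08620 = 0.01018 mol.
Base is in excess by 0.01018 - 0.007850 = 0.002330 mol in a total volume of 0.1098 L.
[OH^-] = 0.002330/0.1098 = 0.02122 M, so pOH = 1.67 and pH = 14.00 - 1.67 = 12.33.

12.33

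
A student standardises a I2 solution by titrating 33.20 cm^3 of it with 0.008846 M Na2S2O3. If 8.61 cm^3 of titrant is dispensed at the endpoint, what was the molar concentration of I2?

n(Na2S2O3) = 0.008846 x 0.008610 = 7.616e-5 mol.
From the balanced equation, 2 mol Na2S2O3 reacts with 1 mol I2, so n(I2) = 7.616e-5 x 1/2 = 3.808e-5 mol.
[I2] = 3.808e-5 / 0.03320 L = 0.00115 M.

0.00115 M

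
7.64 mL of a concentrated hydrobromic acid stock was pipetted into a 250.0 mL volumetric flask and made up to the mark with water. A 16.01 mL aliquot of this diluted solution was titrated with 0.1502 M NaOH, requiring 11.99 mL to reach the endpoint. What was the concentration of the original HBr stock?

3.68 M

n(NaOH) = 0.1502 x 0.01199 = 0.001801 mol.
n(HBr) in the aliquot = 0.001801 mol.
[diluted HBr] = 0.001801 / 0.01601 = 0.1125 M.
Dilution factor = 250.0/7.640 = 32.72, so [stock] = 0.1125 x 32.72 = 3.68 M.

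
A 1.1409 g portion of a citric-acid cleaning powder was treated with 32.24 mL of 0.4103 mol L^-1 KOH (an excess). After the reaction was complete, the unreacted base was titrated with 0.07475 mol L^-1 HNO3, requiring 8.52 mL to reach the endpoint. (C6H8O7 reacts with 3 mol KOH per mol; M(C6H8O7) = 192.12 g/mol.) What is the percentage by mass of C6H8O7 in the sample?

Total n(KOH) added = 0.4103 x 0.03224 = 0.01323 mol.
n(HNO3) used = 0.07475 x 0.008520 = 0.0006369 mol, which equals the excess n(KOH).
So n(KOH) consumed by the sample = 0.01323 - 0.0006369 = 0.01259 mol.
n(C6H8O7) = 0.01259 / 3 = 0.004197 mol.
mass C6H8O7 = 0.004197 x 192.12 = 0.8063 g, so %C6H8O7 = 0.8063/1.1409 x 100 = 70.7%.

70.7%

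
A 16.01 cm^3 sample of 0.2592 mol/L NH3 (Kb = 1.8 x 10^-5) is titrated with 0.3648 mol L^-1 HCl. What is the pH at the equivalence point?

5.04

n(NH3) = 0.2592 x 0.01601 = 0.004150 mol; V(HCl) at equivalence = 0.004150/0.3648 = 0.01138 L.
At equivalence the base is fully converted to NH4+; total volume = 0.02739 L, so [NH4+] = 0.004150/0.02739 = 0.1515 M.
Ka(NH4+) = Kw/Kb = 1.0e-14 / 1.8 x 10^-5 = 5.56e-10.
[H^+] = sqrt(Ka x [NH4+]) = sqrt(5.56e-10 x 0.1515) = 9.18e-6 M.
pH = -log(9.18e-6) = 5.04.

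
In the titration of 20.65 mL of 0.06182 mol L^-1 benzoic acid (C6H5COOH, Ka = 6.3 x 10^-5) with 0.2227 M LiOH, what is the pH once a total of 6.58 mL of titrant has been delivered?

n(acid) = 0.06182 x 0.02065 = 0.001277 mol; n(LiOH) added = 0.2227 x 0.006580 = 0.001465 mol.
Base is in excess by 0.001465 - 0.001277 = 0.0001888 mol in a total volume of 0.02723 L.
[OH^-] = 0.0001888/0.02723 = 0.006933 M, so pOH = 2.16 and pH = 14.00 - 2.16 = 11.84.

11.84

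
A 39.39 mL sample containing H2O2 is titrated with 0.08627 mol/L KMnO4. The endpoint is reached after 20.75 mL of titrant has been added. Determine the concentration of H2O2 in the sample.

0.114 M

n(KMnO4) = 0.08627 x 0.02075 = 0.001790 mol.
From the balanced equation, 2 mol KMnO4 reacts with 5 mol H2O2, so n(H2O2) = 0.001790 x 5/2 = 0.004475 mol.
[H2O2] = 0.004475 / 0.03939 L = 0.114 M.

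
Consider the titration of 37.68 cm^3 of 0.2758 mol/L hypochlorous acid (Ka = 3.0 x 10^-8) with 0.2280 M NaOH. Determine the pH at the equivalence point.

10.31

n(HClO) = 0.2758 x 0.03768 = 0.01039 mol; V(NaOH) at equivalence = 0.01039/0.2280 = 0.04558 L.
At equivalence all the acid is converted to ClO-; total volume = 0.03768 + 0.04558 = 0.08326 L, so [ClO-] = 0.01039/0.08326 = 0.1248 M.
Kb = Kw/Ka = 1.0e-14 / 3.0 x 10^-8 = 3.33e-7.
[OH^-] = sqrt(Kb x [ClO-]) = sqrt(3.33e-7 x 0.1248) = 0.000204 M.
pOH = 3.69, so pH = 14.00 - 3.69 = 10.31.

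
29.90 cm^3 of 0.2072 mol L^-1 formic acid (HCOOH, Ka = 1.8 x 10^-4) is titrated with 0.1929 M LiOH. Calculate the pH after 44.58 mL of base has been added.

12.51

n(acid) = 0.2072 x 0.02990 = 0.006195 mol; n(LiOH) added = 0.1929 x 0.04458 = 0.008599 mol.
Base is in excess by 0.008599 - 0.006195 = 0.002404 mol in a total volume of 0.07448 L.
[OH^-] = 0.002404/0.07448 = 0.03228 M, so pOH = 1.49 and pH = 14.00 - 1.49 = 12.51.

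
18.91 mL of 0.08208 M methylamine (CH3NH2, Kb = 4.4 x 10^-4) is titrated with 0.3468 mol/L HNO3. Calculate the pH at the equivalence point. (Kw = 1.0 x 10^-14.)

5.91

n(CH3NH2) = 0.08208 x 0.01891 = 0.001552 mol; V(HNO3) at equivalence = 0.001552/0.3468 = 0.004476 L.
At equivalence the base is fully converted to CH3NH3+; total volume = 0.02339 L, so [CH3NH3+] = 0.001552/0.02339 = 0.06637 M.
Ka(CH3NH3+) = Kw/Kb = 1.0e-14 / 4.4 x 10^-4 = 2.27e-11.
[H^+] = sqrt(Ka x [CH3NH3+]) = sqrt(2.27e-11 x 0.06637) = 1.23e-6 M.
pH = -log(1.23e-6) = 5.91.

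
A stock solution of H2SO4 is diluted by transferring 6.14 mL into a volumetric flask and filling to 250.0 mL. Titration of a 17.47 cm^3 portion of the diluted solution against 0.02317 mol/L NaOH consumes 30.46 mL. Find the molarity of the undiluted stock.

n(NaOH) = 0.02317 x 0.03046 = 0.0007058 mol.
n(H2SO4) in the aliquot = 0.0007058 x 1/2 = 0.0003529 mol.
[diluted H2SO4] = 0.0003529 / 0.01747 = 0.02020 M.
Dilution factor = 250.0/6.140 = 40.72, so [stock] = 0.02020 x 40.72 = 0.822 M.

0.822 M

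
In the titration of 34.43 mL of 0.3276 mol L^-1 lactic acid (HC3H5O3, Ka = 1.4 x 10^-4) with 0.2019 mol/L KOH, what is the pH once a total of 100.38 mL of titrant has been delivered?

n(acid) = 0.3276 x 0.03443 = 0.01128 mol; n(KOH) added = 0.2019 x 0.1004 = 0.02027 mol.
Base is in excess by 0.02027 - 0.01128 = 0.008987 mol in a total volume of 0.1348 L.
[OH^-] = 0.008987/0.1348 = 0.06667 M, so pOH = 1.18 and pH = 14.00 - 1.18 = 12.82.

12.82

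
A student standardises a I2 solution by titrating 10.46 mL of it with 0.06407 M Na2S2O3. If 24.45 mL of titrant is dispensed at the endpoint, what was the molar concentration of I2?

n(Na2S2O3) = 0.06407 x 0.02445 = 0.001567 mol.
From the balanced equation, 2 mol Na2S2O3 reacts with 1 mol I2, so n(I2) = 0.001567 x 1/2 = 0.0007833 mol.
[I2] = 0.0007833 / 0.01046 L = 0.0749 M.

0.0749 M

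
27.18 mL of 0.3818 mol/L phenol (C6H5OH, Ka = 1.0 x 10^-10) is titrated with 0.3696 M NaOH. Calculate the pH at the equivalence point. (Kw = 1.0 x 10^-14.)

11.64

n(C6H5OH) = 0.3818 x 0.02718 = 0.01038 mol; V(NaOH) at equivalence = 0.01038/0.3696 = 0.02808 L.
At equivalence all the acid is converted to C6H5O-; total volume = 0.02718 + 0.02808 = 0.05526 L, so [C6H5O-] = 0.01038/0.05526 = 0.1878 M.
Kb = Kw/Ka = 1.0e-14 / 1.0 x 10^-10 = 0.000100.
[OH^-] = sqrt(Kb x [C6H5O-]) = sqrt(0.000100 x 0.1878) = 0.00433 M.
pOH = 2.36, so pH = 14.00 - 2.36 = 11.64.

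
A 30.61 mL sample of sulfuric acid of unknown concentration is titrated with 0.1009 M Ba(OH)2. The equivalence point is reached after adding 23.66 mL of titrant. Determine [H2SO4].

n(Ba(OH)2) delivered = 0.1009 x 0.02366 = 0.002387 mol.
For a 1:1 reaction, n(H2SO4) = 0.002387 mol.
[H2SO4] = 0.002387 mol / 0.03061 L = 0.0780 M.

0.0780 M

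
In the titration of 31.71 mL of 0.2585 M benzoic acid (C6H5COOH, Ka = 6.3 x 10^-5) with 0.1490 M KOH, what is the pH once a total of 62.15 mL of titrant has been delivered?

n(acid) = 0.2585 x 0.03171 = 0.008197 mol; n(KOH) added = 0.1490 x 0.06215 = 0.009260 mol.
Base is in excess by 0.009260 - 0.008197 = 0.001063 mol in a total volume of 0.09386 L.
[OH^-] = 0.001063/0.09386 = 0.01133 M, so pOH = 1.95 and pH = 14.00 - 1.95 = 12.05.

12.05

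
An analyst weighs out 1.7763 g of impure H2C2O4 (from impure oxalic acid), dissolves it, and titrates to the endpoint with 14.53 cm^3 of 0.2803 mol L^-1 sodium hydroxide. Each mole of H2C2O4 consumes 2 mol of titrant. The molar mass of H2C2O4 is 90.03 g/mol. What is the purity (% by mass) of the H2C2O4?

10.3%

n(NaOH) = 0.2803 x 0.01453 = 0.004073 mol.
n(H2C2O4) = 0.004073 / 2 = 0.002036 mol.
mass of H2C2O4 = 0.002036 x 90.03 = 0.1833 g.
% purity = 0.1833 / 1.7763 x 100 = 10.3%.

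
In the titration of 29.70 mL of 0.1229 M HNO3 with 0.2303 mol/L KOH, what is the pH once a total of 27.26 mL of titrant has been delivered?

n(acid) = 0.1229 x 0.02970 = 0.003650 mol; n(KOH) added = 0.2303 x 0.02726 = 0.006278 mol.
Base is in excess by 0.006278 - 0.003650 = 0.002628 mol in a total volume of 0.05696 L.
[OH^-] = 0.002628/0.05696 = 0.04613 M, so pOH = 1.34 and pH = 14.00 - 1.34 = 12.66.

12.66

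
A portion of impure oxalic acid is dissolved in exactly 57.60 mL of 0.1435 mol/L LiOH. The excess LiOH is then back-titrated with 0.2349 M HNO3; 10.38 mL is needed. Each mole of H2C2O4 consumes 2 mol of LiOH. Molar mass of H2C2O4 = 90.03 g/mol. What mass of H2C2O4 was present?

Total n(LiOH) added = 0.1435 x 0.05760 = 0.008266 mol.
n(HNO3) used = 0.2349 x 0.01038 = 0.002438 mol, which equals the excess n(LiOH).
So n(LiOH) consumed by the sample = 0.008266 - 0.002438 = 0.005827 mol.
n(H2C2O4) = 0.005827 / 2 = 0.002914 mol.
mass = 0.002914 mol x 90.03 g/mol = 0.262 g.

0.262 g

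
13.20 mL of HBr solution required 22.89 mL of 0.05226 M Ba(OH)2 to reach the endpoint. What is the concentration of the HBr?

n(Ba(OH)2) delivered = 0.05226 x 0.02289 = 0.001196 mol.
The reaction is 2 HBr + 1 Ba(OH)2, so n(HBr) = 0.001196 x 2/1 = 0.002392 mol.
[HBr] = 0.002392 mol / 0.01320 L = 0.181 M.

0.181 M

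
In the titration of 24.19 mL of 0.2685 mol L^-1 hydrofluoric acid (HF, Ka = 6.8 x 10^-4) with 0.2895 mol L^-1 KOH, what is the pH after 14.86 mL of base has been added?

3.46

Initial n(HF) = 0.2685 x 0.02419 = 0.006495 mol.
n(KOH) added = 0.2895 x 0.01486 = 0.004302 mol, converting that many moles of HF to F-.
Remaining n(HF) = 0.002193 mol; n(F-) = 0.004302 mol.
By Henderson-Hasselbalch, pH = pKa + log([A^-]/[HA]) = 3.17 + log(0.004302/0.002193) = 3.17 + (+0.29) = 3.46.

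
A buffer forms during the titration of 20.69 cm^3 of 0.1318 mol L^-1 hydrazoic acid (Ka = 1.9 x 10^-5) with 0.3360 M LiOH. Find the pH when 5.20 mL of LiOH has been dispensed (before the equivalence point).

Initial n(HN3) = 0.1318 x 0.02069 = 0.002727 mol.
n(LiOH) added = 0.3360 x 0.005200 = 0.001747 mol, converting that many moles of HN3 to N3-.
Remaining n(HN3) = 0.0009797 mol; n(N3-) = 0.001747 mol.
By Henderson-Hasselbalch, pH = pKa + log([A^-]/[HA]) = 4.72 + log(0.001747/0.0009797) = 4.72 + (+0.25) = 4.97.

4.97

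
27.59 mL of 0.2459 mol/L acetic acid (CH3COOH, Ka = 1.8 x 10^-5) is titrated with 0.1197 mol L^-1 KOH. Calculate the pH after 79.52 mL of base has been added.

12.41

n(acid) = 0.2459 x 0.02759 = 0.006784 mol; n(KOH) added = 0.1197 x 0.07952 = 0.009519 mol.
Base is in excess by 0.009519 - 0.006784 = 0.002734 mol in a total volume of 0.1071 L.
[OH^-] = 0.002734/0.1071 = 0.02553 M, so pOH = 1.59 and pH = 14.00 - 1.59 = 12.41.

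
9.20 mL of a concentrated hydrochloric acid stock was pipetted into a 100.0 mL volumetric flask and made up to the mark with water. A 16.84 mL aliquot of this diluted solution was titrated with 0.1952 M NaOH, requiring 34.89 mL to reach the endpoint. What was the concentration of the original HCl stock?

n(NaOH) = 0.1952 x 0.03489 = 0.006811 mol.
n(HCl) in the aliquot = 0.006811 mol.
[diluted HCl] = 0.006811 / 0.01684 = 0.4044 M.
Dilution factor = 100.0/9.200 = 10.87, so [stock] = 0.4044 x 10.87 = 4.40 M.

4.40 M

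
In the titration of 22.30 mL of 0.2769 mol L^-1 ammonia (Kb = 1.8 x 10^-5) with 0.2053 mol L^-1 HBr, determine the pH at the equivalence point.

n(NH3) = 0.2769 x 0.02230 = 0.006175 mol; V(HBr) at equivalence = 0.006175/0.2053 = 0.03008 L.
At equivalence the base is fully converted to NH4+; total volume = 0.05238 L, so [NH4+] = 0.006175/0.05238 = 0.1179 M.
Ka(NH4+) = Kw/Kb = 1.0e-14 / 1.8 x 10^-5 = 5.56e-10.
[H^+] = sqrt(Ka x [NH4+]) = sqrt(5.56e-10 x 0.1179) = 8.09e-6 M.
pH = -log(8.09e-6) = 5.09.

5.09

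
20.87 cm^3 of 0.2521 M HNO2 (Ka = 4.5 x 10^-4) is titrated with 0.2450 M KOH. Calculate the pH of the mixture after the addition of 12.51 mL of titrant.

Initial n(HNO2) = 0.2521 x 0.02087 = 0.005261 mol.
n(KOH) added = 0.2450 x 0.01251 = 0.003065 mol, converting that many moles of HNO2 to NO2-.
Remaining n(HNO2) = 0.002196 mol; n(NO2-) = 0.003065 mol.
By Henderson-Hasselbalch, pH = pKa + log([A^-]/[HA]) = 3.35 + log(0.003065/0.002196) = 3.35 + (+0.14) = 3.49.

3.49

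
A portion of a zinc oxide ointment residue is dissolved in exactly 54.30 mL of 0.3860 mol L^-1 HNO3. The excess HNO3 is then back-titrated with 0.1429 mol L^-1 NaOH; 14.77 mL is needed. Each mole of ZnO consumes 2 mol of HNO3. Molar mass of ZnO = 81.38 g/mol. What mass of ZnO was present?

Total n(HNO3) added = 0.3860 x 0.05430 = 0.02096 mol.
n(NaOH) used = 0.1429 x 0.01477 = 0.002111 mol, which equals the excess n(HNO3).
So n(HNO3) consumed by the sample = 0.02096 - 0.002111 = 0.01885 mol.
n(ZnO) = 0.01885 / 2 = 0.009425 mol.
mass = 0.009425 mol x 81.38 g/mol = 0.767 g.

0.767 g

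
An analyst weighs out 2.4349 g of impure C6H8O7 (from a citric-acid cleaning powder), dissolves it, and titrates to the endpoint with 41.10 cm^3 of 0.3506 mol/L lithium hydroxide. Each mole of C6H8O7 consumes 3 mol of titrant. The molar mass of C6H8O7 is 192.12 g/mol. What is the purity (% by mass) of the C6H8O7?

n(LiOH) = 0.3506 x 0.04110 = 0.01441 mol.
n(C6H8O7) = 0.01441 / 3 = 0.004803 mol.
mass of C6H8O7 = 0.004803 x 192.12 = 0.9228 g.
% purity = 0.9228 / 2.4349 x 100 = 37.9%.

37.9%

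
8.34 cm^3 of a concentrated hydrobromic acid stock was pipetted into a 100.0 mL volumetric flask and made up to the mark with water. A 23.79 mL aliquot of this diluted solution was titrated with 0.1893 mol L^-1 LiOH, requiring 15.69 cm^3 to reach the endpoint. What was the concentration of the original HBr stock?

1.50 M

n(LiOH) = 0.1893 x 0.01569 = 0.002970 mol.
n(HBr) in the aliquot = 0.002970 mol.
[diluted HBr] = 0.002970 / 0.02379 = 0.1248 M.
Dilution factor = 100.0/8.340 = 11.99, so [stock] = 0.1248 x 11.99 = 1.50 M.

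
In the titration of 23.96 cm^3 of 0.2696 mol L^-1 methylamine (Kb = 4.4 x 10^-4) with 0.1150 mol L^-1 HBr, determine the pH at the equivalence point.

n(CH3NH2) = 0.2696 x 0.02396 = 0.006460 mol; V(HBr) at equivalence = 0.006460/0.1150 = 0.05617 L.
At equivalence the base is fully converted to CH3NH3+; total volume = 0.08013 L, so [CH3NH3+] = 0.006460/0.08013 = 0.08061 M.
Ka(CH3NH3+) = Kw/Kb = 1.0e-14 / 4.4 x 10^-4 = 2.27e-11.
[H^+] = sqrt(Ka x [CH3NH3+]) = sqrt(2.27e-11 x 0.08061) = 1.35e-6 M.
pH = -log(1.35e-6) = 5.87.

5.87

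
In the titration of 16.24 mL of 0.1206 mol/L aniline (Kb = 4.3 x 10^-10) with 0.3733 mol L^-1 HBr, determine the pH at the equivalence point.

n(C6H5NH2) = 0.1206 x 0.01624 = 0.001959 mol; V(HBr) at equivalence = 0.001959/0.3733 = 0.005247 L.
At equivalence the base is fully converted to C6H5NH3+; total volume = 0.02149 L, so [C6H5NH3+] = 0.001959/0.02149 = 0.09115 M.
Ka(C6H5NH3+) = Kw/Kb = 1.0e-14 / 4.3 x 10^-10 = 2.33e-5.
[H^+] = sqrt(Ka x [C6H5NH3+]) = sqrt(2.33e-5 x 0.09115) = 0.00146 M.
pH = -log(0.00146) = 2.84.

2.84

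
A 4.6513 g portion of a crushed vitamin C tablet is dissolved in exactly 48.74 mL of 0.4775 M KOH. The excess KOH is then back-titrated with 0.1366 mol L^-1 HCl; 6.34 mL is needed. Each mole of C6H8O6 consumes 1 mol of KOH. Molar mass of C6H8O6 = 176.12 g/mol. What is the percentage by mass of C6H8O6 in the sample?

Total n(KOH) added = 0.4775 x 0.04874 = 0.02327 mol.
n(HCl) used = 0.1366 x 0.006340 = 0.0008660 mol, which equals the excess n(KOH).
So n(KOH) consumed by the sample = 0.02327 - 0.0008660 = 0.02241 mol.
n(C6H8O6) = 0.02241 / 1 = 0.02241 mol.
mass C6H8O6 = 0.02241 x 176.12 = 3.946 g, so %C6H8O6 = 3.946/4.6513 x 100 = 84.8%.

84.8%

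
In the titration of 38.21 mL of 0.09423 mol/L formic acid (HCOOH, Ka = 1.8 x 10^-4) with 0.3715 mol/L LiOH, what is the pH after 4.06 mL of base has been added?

3.60

Initial n(HCOOH) = 0.09423 x 0.03821 = 0.003601 mol.
n(LiOH) added = 0.3715 x 0.004060 = 0.001508 mol, converting that many moles of HCOOH to HCOO-.
Remaining n(HCOOH) = 0.002092 mol; n(HCOO-) = 0.001508 mol.
By Henderson-Hasselbalch, pH = pKa + log([A^-]/[HA]) = 3.74 + log(0.001508/0.002092) = 3.74 + (-0.14) = 3.60.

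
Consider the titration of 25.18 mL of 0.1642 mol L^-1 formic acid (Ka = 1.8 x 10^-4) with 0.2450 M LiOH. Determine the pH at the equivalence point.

8.37

n(HCOOH) = 0.1642 x 0.02518 = 0.004135 mol; V(LiOH) at equivalence = 0.004135/0.2450 = 0.01688 L.
At equivalence all the acid is converted to HCOO-; total volume = 0.02518 + 0.01688 = 0.04206 L, so [HCOO-] = 0.004135/0.04206 = 0.09831 M.
Kb = Kw/Ka = 1.0e-14 / 1.8 x 10^-4 = 5.56e-11.
[OH^-] = sqrt(Kb x [HCOO-]) = sqrt(5.56e-11 x 0.09831) = 2.34e-6 M.
pOH = 5.63, so pH = 14.00 - 5.63 = 8.37.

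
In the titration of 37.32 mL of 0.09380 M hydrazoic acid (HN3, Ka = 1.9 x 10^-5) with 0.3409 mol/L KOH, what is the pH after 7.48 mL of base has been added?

5.15

Initial n(HN3) = 0.09380 x 0.03732 = 0.003501 mol.
n(KOH) added = 0.3409 x 0.007480 = 0.002550 mol, converting that many moles of HN3 to N3-.
Remaining n(HN3) = 0.0009507 mol; n(N3-) = 0.002550 mol.
By Henderson-Hasselbalch, pH = pKa + log([A^-]/[HA]) = 4.72 + log(0.002550/0.0009507) = 4.72 + (+0.43) = 5.15.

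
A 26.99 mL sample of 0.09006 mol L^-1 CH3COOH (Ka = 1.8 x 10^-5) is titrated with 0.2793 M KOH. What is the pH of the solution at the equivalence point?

8.79

n(CH3COOH) = 0.09006 x 0.02699 = 0.002431 mol; V(KOH) at equivalence = 0.002431/0.2793 = 0.008703 L.
At equivalence all the acid is converted to CH3COO-; total volume = 0.02699 + 0.008703 = 0.03569 L, so [CH3COO-] = 0.002431/0.03569 = 0.06810 M.
Kb = Kw/Ka = 1.0e-14 / 1.8 x 10^-5 = 5.56e-10.
[OH^-] = sqrt(Kb x [CH3COO-]) = sqrt(5.56e-10 x 0.06810) = 6.15e-6 M.
pOH = 5.21, so pH = 14.00 - 5.21 = 8.79.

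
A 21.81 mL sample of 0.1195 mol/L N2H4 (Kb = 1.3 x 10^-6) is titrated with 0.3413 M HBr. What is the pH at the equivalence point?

n(N2H4) = 0.1195 x 0.02181 = 0.002606 mol; V(HBr) at equivalence = 0.002606/0.3413 = 0.007636 L.
At equivalence the base is fully converted to N2H5+; total volume = 0.02945 L, so [N2H5+] = 0.002606/0.02945 = 0.08851 M.
Ka(N2H5+) = Kw/Kb = 1.0e-14 / 1.3 x 10^-6 = 7.69e-9.
[H^+] = sqrt(Ka x [N2H5+]) = sqrt(7.69e-9 x 0.08851) = 2.61e-5 M.
pH = -log(2.61e-5) = 4.58.

4.58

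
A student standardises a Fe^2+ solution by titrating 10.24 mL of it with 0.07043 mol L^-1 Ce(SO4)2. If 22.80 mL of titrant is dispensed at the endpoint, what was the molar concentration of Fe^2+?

0.157 M

n(Ce(SO4)2) = 0.07043 x 0.02280 = 0.001606 mol.
From the balanced equation, 1 mol Ce(SO4)2 reacts with 1 mol Fe^2+, so n(Fe^2+) = 0.001606 x 1/1 = 0.001606 mol.
[Fe^2+] = 0.001606 / 0.01024 L = 0.157 M.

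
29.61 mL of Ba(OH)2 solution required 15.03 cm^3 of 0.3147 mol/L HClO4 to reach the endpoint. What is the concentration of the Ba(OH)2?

0.0799 M

n(HClO4) delivered = 0.3147 x 0.01503 = 0.004730 mol.
The reaction is 1 Ba(OH)2 + 2 HClO4, so n(Ba(OH)2) = 0.004730 x 1/2 = 0.002365 mol.
[Ba(OH)2] = 0.002365 mol / 0.02961 L = 0.0799 M.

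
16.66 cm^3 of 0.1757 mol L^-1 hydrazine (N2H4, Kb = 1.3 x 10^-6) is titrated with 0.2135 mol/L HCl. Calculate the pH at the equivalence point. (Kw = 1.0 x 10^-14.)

4.56

n(N2H4) = 0.1757 x 0.01666 = 0.002927 mol; V(HCl) at equivalence = 0.002927/0.2135 = 0.01371 L.
At equivalence the base is fully converted to N2H5+; total volume = 0.03037 L, so [N2H5+] = 0.002927/0.03037 = 0.09638 M.
Ka(N2H5+) = Kw/Kb = 1.0e-14 / 1.3 x 10^-6 = 7.69e-9.
[H^+] = sqrt(Ka x [N2H5+]) = sqrt(7.69e-9 x 0.09638) = 2.72e-5 M.
pH = -log(2.72e-5) = 4.56.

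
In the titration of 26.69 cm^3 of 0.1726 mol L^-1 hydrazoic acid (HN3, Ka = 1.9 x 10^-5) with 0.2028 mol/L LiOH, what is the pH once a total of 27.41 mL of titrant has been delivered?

12.25

n(acid) = 0.1726 x 0.02669 = 0.004607 mol; n(LiOH) added = 0.2028 x 0.02741 = 0.005559 mol.
Base is in excess by 0.005559 - 0.004607 = 0.0009521 mol in a total volume of 0.05410 L.
[OH^-] = 0.0009521/0.05410 = 0.01760 M, so pOH = 1.75 and pH = 14.00 - 1.75 = 12.25.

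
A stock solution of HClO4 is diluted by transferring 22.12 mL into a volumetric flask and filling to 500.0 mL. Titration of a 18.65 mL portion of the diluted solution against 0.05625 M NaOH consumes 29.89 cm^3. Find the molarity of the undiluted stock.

2.04 M

n(NaOH) = 0.05625 x 0.02989 = 0.001681 mol.
n(HClO4) in the aliquot = 0.001681 mol.
[diluted HClO4] = 0.001681 / 0.01865 = 0.09015 M.
Dilution factor = 500.0/22.12 = 22.60, so [stock] = 0.09015 x 22.60 = 2.04 M.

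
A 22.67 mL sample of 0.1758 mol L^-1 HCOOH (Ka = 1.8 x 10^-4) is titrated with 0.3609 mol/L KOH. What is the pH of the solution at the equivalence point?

n(HCOOH) = 0.1758 x 0.02267 = 0.003985 mol; V(KOH) at equivalence = 0.003985/0.3609 = 0.01104 L.
At equivalence all the acid is converted to HCOO-; total volume = 0.02267 + 0.01104 = 0.03371 L, so [HCOO-] = 0.003985/0.03371 = 0.1182 M.
Kb = Kw/Ka = 1.0e-14 / 1.8 x 10^-4 = 5.56e-11.
[OH^-] = sqrt(Kb x [HCOO-]) = sqrt(5.56e-11 x 0.1182) = 2.56e-6 M.
pOH = 5.59, so pH = 14.00 - 5.59 = 8.41.

8.41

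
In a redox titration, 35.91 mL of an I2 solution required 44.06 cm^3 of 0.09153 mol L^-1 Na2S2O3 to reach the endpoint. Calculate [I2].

n(Na2S2O3) = 0.09153 x 0.04406 = 0.004033 mol.
From the balanced equation, 2 mol Na2S2O3 reacts with 1 mol I2, so n(I2) = 0.004033 x 1/2 = 0.002016 mol.
[I2] = 0.002016 / 0.03591 L = 0.0562 M.

0.0562 M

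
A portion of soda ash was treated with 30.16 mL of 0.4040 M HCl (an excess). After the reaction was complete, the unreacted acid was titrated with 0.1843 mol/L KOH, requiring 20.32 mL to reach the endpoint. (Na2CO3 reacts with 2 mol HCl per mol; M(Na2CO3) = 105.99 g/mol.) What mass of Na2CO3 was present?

Total n(HCl) added = 0.4040 x 0.03016 = 0.01218 mol.
n(KOH) used = 0.1843 x 0.02032 = 0.003745 mol, which equals the excess n(HCl).
So n(HCl) consumed by the sample = 0.01218 - 0.003745 = 0.008440 mol.
n(Na2CO3) = 0.008440 / 2 = 0.004220 mol.
mass = 0.004220 mol x 105.99 g/mol = 0.447 g.

0.447 g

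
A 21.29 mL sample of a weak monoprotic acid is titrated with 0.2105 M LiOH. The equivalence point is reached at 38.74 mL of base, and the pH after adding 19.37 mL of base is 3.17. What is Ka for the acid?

19.37 mL is half of the equivalence volume, so this is the half-equivalence point where [HA] = [A^-].
At half-equivalence pH = pKa, so pKa = 3.17.
Ka = 10^(-3.17) = 6.8 x 10^-4.

6.8 x 10^-4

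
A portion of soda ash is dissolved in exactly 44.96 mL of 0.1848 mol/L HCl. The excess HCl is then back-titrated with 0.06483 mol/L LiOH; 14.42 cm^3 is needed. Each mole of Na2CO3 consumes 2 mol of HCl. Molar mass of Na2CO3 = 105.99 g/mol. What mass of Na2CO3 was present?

0.391 g

Total n(HCl) added = 0.1848 x 0.04496 = 0.008309 mol.
n(LiOH) used = 0.06483 x 0.01442 = 0.0009348 mol, which equals the excess n(HCl).
So n(HCl) consumed by the sample = 0.008309 - 0.0009348 = 0.007374 mol.
n(Na2CO3) = 0.007374 / 2 = 0.003687 mol.
mass = 0.003687 mol x 105.99 g/mol = 0.391 g.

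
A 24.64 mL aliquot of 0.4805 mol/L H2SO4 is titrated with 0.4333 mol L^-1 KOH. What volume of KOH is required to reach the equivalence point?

n(H2SO4) = 0.4805 mol/L x 0.02464 L = 0.01184 mol.
The neutralisation is 1 H2SO4 : 2 KOH, so n(KOH) = 0.01184 x 2/1 = 0.02368 mol.
V(KOH) = 0.02368 / 0.4333 = 0.05465 L = 54.6 mL.

54.6 mL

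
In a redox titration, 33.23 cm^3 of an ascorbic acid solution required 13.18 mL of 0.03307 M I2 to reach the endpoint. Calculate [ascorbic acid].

n(I2) = 0.03307 x 0.01318 = 0.0004359 mol.
From the balanced equation, 1 mol I2 reacts with 1 mol ascorbic acid, so n(ascorbic acid) = 0.0004359 x 1/1 = 0.0004359 mol.
[ascorbic acid] = 0.0004359 / 0.03323 L = 0.0131 M.

0.0131 M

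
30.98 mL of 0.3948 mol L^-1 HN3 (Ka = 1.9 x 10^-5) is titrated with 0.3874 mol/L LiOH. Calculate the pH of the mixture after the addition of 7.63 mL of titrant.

4.22

Initial n(HN3) = 0.3948 x 0.03098 = 0.01223 mol.
n(LiOH) added = 0.3874 x 0.007630 = 0.002956 mol, converting that many moles of HN3 to N3-.
Remaining n(HN3) = 0.009275 mol; n(N3-) = 0.002956 mol.
By Henderson-Hasselbalch, pH = pKa + log([A^-]/[HA]) = 4.72 + log(0.002956/0.009275) = 4.72 + (-0.50) = 4.22.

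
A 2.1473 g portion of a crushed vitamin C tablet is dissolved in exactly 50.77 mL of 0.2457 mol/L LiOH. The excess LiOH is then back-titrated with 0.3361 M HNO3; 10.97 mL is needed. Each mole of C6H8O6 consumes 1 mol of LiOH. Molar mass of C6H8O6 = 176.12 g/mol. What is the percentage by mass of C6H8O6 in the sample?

72.1%

Total n(LiOH) added = 0.2457 x 0.05077 = 0.01247 mol.
n(HNO3) used = 0.3361 x 0.01097 = 0.003687 mol, which equals the excess n(LiOH).
So n(LiOH) consumed by the sample = 0.01247 - 0.003687 = 0.008787 mol.
n(C6H8O6) = 0.008787 / 1 = 0.008787 mol.
mass C6H8O6 = 0.008787 x 176.12 = 1.548 g, so %C6H8O6 = 1.548/2.1473 x 100 = 72.1%.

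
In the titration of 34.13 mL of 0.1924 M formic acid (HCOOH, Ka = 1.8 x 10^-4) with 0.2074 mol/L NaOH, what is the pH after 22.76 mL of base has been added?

Initial n(HCOOH) = 0.1924 x 0.03413 = 0.006567 mol.
n(NaOH) added = 0.2074 x 0.02276 = 0.004720 mol, converting that many moles of HCOOH to HCOO-.
Remaining n(HCOOH) = 0.001846 mol; n(HCOO-) = 0.004720 mol.
By Henderson-Hasselbalch, pH = pKa + log([A^-]/[HA]) = 3.74 + log(0.004720/0.001846) = 3.74 + (+0.41) = 4.15.

4.15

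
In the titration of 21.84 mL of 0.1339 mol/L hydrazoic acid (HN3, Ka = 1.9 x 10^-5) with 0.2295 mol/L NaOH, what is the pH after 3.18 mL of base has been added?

Initial n(HN3) = 0.1339 x 0.02184 = 0.002924 mol.
n(NaOH) added = 0.2295 x 0.003180 = 0.0007298 mol, converting that many moles of HN3 to N3-.
Remaining n(HN3) = 0.002195 mol; n(N3-) = 0.0007298 mol.
By Henderson-Hasselbalch, pH = pKa + log([A^-]/[HA]) = 4.72 + log(0.0007298/0.002195) = 4.72 + (-0.48) = 4.24.

4.24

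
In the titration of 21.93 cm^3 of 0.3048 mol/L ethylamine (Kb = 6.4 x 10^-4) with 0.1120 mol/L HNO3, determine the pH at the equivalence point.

5.95

n(C2H5NH2) = 0.3048 x 0.02193 = 0.006684 mol; V(HNO3) at equivalence = 0.006684/0.1120 = 0.05968 L.
At equivalence the base is fully converted to C2H5NH3+; total volume = 0.08161 L, so [C2H5NH3+] = 0.006684/0.08161 = 0.08190 M.
Ka(C2H5NH3+) = Kw/Kb = 1.0e-14 / 6.4 x 10^-4 = 1.56e-11.
[H^+] = sqrt(Ka x [C2H5NH3+]) = sqrt(1.56e-11 x 0.08190) = 1.13e-6 M.
pH = -log(1.13e-6) = 5.95.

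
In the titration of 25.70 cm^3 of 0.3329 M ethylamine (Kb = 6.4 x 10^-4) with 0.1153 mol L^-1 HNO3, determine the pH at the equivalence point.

n(C2H5NH2) = 0.3329 x 0.02570 = 0.008556 mol; V(HNO3) at equivalence = 0.008556/0.1153 = 0.07420 L.
At equivalence the base is fully converted to C2H5NH3+; total volume = 0.09990 L, so [C2H5NH3+] = 0.008556/0.09990 = 0.08564 M.
Ka(C2H5NH3+) = Kw/Kb = 1.0e-14 / 6.4 x 10^-4 = 1.56e-11.
[H^+] = sqrt(Ka x [C2H5NH3+]) = sqrt(1.56e-11 x 0.08564) = 1.16e-6 M.
pH = -log(1.16e-6) = 5.94.

5.94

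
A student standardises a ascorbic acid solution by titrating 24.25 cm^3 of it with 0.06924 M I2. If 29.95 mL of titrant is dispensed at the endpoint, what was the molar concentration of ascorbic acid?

n(I2) = 0.06924 x 0.02995 = 0.002074 mol.
From the balanced equation, 1 mol I2 reacts with 1 mol ascorbic acid, so n(ascorbic acid) = 0.002074 x 1/1 = 0.002074 mol.
[ascorbic acid] = 0.002074 / 0.02425 L = 0.0855 M.

0.0855 M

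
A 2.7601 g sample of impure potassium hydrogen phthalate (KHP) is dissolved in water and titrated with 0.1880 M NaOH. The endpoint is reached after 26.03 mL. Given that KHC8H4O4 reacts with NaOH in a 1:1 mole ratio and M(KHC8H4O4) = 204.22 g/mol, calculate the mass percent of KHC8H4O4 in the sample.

n(NaOH) = 0.1880 x 0.02603 = 0.004894 mol.
n(KHC8H4O4) = 0.004894 / 1 = 0.004894 mol.
mass of KHC8H4O4 = 0.004894 x 204.22 = 0.9994 g.
% purity = 0.9994 / 2.7601 x 100 = 36.2%.

36.2%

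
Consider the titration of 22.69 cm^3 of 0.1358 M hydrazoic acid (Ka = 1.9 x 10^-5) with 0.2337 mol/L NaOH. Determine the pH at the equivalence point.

8.83

n(HN3) = 0.1358 x 0.02269 = 0.003081 mol; V(NaOH) at equivalence = 0.003081/0.2337 = 0.01318 L.
At equivalence all the acid is converted to N3-; total volume = 0.02269 + 0.01318 = 0.03587 L, so [N3-] = 0.003081/0.03587 = 0.08589 M.
Kb = Kw/Ka = 1.0e-14 / 1.9 x 10^-5 = 5.26e-10.
[OH^-] = sqrt(Kb x [N3-]) = sqrt(5.26e-10 x 0.08589) = 6.72e-6 M.
pOH = 5.17, so pH = 14.00 - 5.17 = 8.83.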